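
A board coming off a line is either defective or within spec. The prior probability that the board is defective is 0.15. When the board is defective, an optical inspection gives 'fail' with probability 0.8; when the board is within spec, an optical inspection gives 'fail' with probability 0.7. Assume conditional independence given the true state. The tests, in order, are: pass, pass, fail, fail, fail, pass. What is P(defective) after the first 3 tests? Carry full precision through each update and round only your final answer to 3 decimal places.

Apply Bayes' rule sequentially, carrying P(defective) forward.
After 'pass': P(defective) = 0.2·0.1500 / (0.2·0.1500 + 0.3·0.8500) ≈ 0.1053
After 'pass': P(defective) = 0.2·0.1053 / (0.2·0.1053 + 0.3·0.8947) ≈ 0.0727
After 'fail': P(defective) = 0.8·0.0727 / (0.8·0.0727 + 0.7·0.9273) ≈ 0.0823

0.082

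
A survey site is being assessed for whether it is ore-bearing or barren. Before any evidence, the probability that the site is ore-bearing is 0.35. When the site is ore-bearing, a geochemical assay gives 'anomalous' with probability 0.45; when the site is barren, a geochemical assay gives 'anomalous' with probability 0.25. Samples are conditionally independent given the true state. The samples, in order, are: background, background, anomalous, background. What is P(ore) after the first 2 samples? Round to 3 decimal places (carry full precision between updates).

0.225

Apply Bayes' rule sequentially, carrying P(ore) forward.
After 'background': P(ore) = 0.55·0.3500 / (0.55·0.3500 + 0.75·0.6500) ≈ 0.2831
After 'background': P(ore) = 0.55·0.2831 / (0.55·0.2831 + 0.75·0.7169) ≈ 0.2245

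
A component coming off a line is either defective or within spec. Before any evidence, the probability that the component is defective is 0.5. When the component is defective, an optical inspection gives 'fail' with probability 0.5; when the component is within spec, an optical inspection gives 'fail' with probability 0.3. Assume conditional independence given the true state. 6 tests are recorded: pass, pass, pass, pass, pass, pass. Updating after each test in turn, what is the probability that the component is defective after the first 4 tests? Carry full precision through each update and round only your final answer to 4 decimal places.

0.2065

After 'pass': P(defective) = 0.5·0.5000 / (0.5·0.5000 + 0.7·0.5000) ≈ 0.4167
After 'pass': P(defective) = 0.5·0.4167 / (0.5·0.4167 + 0.7·0.5833) ≈ 0.3378
After 'pass': P(defective) = 0.5·0.3378 / (0.5·0.3378 + 0.7·0.6622) ≈ 0.2671
After 'pass': P(defective) = 0.5·0.2671 / (0.5·0.2671 + 0.7·0.7329) ≈ 0.2065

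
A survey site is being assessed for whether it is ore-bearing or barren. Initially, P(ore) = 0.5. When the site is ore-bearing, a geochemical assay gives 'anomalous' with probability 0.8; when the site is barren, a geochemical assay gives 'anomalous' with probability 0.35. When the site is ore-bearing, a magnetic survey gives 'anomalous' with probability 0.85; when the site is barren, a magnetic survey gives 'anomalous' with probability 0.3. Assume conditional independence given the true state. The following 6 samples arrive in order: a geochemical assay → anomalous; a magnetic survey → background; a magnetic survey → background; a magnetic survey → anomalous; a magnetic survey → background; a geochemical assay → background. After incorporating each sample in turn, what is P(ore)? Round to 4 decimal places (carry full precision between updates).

After a geochemical assay='anomalous': P(ore) = 0.8·0.5000 / (0.8·0.5000 + 0.35·0.5000) ≈ 0.6957
After a magnetic survey='background': P(ore) = 0.15·0.6957 / (0.15·0.6957 + 0.7·0.3043) ≈ 0.3288
After a magnetic survey='background': P(ore) = 0.15·0.3288 / (0.15·0.3288 + 0.7·0.6712) ≈ 0.0950
After a magnetic survey='anomalous': P(ore) = 0.85·0.0950 / (0.85·0.0950 + 0.3·0.9050) ≈ 0.2292
After a magnetic survey='background': P(ore) = 0.15·0.2292 / (0.15·0.2292 + 0.7·0.7708) ≈ 0.0599
After a geochemical assay='background': P(ore) = 0.2·0.0599 / (0.2·0.0599 + 0.65·0.9401) ≈ 0.0192

0.0192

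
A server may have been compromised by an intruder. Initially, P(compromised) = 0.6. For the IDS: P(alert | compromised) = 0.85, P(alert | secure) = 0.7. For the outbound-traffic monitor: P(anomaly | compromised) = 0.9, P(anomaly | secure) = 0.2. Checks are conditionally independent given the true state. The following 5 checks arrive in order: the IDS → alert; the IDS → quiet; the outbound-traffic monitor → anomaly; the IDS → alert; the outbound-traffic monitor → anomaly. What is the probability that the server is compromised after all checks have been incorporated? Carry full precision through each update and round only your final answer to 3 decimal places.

Each posterior becomes the prior for the next update.
After the IDS='alert': P(compromised) = 0.85·0.6000 / (0.85·0.6000 + 0.7·0.4000) ≈ 0.6456
After the IDS='quiet': P(compromised) = 0.15·0.6456 / (0.15·0.6456 + 0.3·0.3544) ≈ 0.4766
After the outbound-traffic monitor='anomaly': P(compromised) = 0.9·0.4766 / (0.9·0.4766 + 0.2·0.5234) ≈ 0.8039
After the IDS='alert': P(compromised) = 0.85·0.8039 / (0.85·0.8039 + 0.7·0.1961) ≈ 0.8327
After the outbound-traffic monitor='anomaly': P(compromised) = 0.9·0.8327 / (0.9·0.8327 + 0.2·0.1673) ≈ 0.9573

0.957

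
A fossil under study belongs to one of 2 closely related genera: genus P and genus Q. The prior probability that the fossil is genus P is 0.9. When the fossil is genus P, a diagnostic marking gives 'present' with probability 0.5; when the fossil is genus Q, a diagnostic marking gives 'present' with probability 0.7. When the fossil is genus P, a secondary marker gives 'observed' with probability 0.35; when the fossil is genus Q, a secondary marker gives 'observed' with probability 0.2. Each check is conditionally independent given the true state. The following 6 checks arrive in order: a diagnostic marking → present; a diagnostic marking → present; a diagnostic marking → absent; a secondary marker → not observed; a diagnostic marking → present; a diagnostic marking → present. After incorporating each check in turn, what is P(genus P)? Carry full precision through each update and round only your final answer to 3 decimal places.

0.760

Apply Bayes' rule sequentially, carrying P(genus P) forward.
After a diagnostic marking='present': P(genus P) = 0.5·0.9000 / (0.5·0.9000 + 0.7·0.1000) ≈ 0.8654
After a diagnostic marking='present': P(genus P) = 0.5·0.8654 / (0.5·0.8654 + 0.7·0.1346) ≈ 0.8212
After a diagnostic marking='absent': P(genus P) = 0.5·0.8212 / (0.5·0.8212 + 0.3·0.1788) ≈ 0.8844
After a secondary marker='not observed': P(genus P) = 0.65·0.8844 / (0.65·0.8844 + 0.8·0.1156) ≈ 0.8615
After a diagnostic marking='present': P(genus P) = 0.5·0.8615 / (0.5·0.8615 + 0.7·0.1385) ≈ 0.8162
After a diagnostic marking='present': P(genus P) = 0.5·0.8162 / (0.5·0.8162 + 0.7·0.1838) ≈ 0.7603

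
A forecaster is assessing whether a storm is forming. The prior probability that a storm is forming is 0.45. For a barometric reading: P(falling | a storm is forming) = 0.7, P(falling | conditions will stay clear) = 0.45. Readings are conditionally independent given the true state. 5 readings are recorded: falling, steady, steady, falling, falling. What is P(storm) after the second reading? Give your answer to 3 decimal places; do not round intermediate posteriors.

After 'falling': P(storm) = 0.7·0.4500 / (0.7·0.4500 + 0.45·0.5500) ≈ 0.5600
After 'steady': P(storm) = 0.3·0.5600 / (0.3·0.5600 + 0.55·0.4400) ≈ 0.4098

0.410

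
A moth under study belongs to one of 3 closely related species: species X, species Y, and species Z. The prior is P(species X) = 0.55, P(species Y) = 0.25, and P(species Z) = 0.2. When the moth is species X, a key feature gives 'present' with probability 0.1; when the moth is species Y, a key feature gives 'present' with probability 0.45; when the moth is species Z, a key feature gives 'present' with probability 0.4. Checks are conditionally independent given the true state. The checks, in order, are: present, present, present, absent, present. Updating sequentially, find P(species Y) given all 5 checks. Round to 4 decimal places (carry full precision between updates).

0.6437

After 'present': normaliser = 0.1·0.5500 + 0.45·0.2500 + 0.4·0.2000; P(species X) ≈ 0.2222, P(species Y) ≈ 0.4545, P(species Z) ≈ 0.3232
After 'present': normaliser = 0.1·0.2222 + 0.45·0.4545 + 0.4·0.3232; P(species X) ≈ 0.0624, P(species Y) ≈ 0.5745, P(species Z) ≈ 0.3631
After 'present': normaliser = 0.1·0.0624 + 0.45·0.5745 + 0.4·0.3631; P(species X) ≈ 0.0152, P(species Y) ≈ 0.6305, P(species Z) ≈ 0.3543
After 'absent': normaliser = 0.9·0.0152 + 0.55·0.6305 + 0.6·0.3543; P(species X) ≈ 0.0239, P(species Y) ≈ 0.6052, P(species Z) ≈ 0.3709
After 'present': normaliser = 0.1·0.0239 + 0.45·0.6052 + 0.4·0.3709; P(species X) ≈ 0.0057, P(species Y) ≈ 0.6437, P(species Z) ≈ 0.3507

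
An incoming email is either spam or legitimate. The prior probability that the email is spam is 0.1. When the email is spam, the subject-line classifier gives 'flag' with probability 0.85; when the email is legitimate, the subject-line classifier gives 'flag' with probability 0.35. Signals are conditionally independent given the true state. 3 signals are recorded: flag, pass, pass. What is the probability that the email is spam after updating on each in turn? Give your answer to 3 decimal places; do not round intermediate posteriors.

Apply Bayes' rule sequentially, carrying P(spam) forward.
After 'flag': P(spam) = 0.85·0.1000 / (0.85·0.1000 + 0.35·0.9000) ≈ 0.2125
After 'pass': P(spam) = 0.15·0.2125 / (0.15·0.2125 + 0.65·0.7875) ≈ 0.0586
After 'pass': P(spam) = 0.15·0.0586 / (0.15·0.0586 + 0.65·0.9414) ≈ 0.0142

0.014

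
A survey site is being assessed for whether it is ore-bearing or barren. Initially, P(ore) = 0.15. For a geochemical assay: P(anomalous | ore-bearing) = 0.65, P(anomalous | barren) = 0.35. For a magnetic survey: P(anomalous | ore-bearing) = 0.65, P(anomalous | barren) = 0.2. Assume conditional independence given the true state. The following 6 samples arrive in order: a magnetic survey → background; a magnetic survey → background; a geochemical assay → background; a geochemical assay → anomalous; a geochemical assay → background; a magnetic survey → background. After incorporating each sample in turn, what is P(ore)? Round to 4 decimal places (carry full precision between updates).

Apply Bayes' rule sequentially, carrying P(ore) forward.
After a magnetic survey='background': P(ore) = 0.35·0.1500 / (0.35·0.1500 + 0.8·0.8500) ≈ 0.0717
After a magnetic survey='background': P(ore) = 0.35·0.0717 / (0.35·0.0717 + 0.8·0.9283) ≈ 0.0327
After a geochemical assay='background': P(ore) = 0.35·0.0327 / (0.35·0.0327 + 0.65·0.9673) ≈ 0.0179
After a geochemical assay='anomalous': P(ore) = 0.65·0.0179 / (0.65·0.0179 + 0.35·0.9821) ≈ 0.0327
After a geochemical assay='background': P(ore) = 0.35·0.0327 / (0.35·0.0327 + 0.65·0.9673) ≈ 0.0179
After a magnetic survey='background': P(ore) = 0.35·0.0179 / (0.35·0.0179 + 0.8·0.9821) ≈ 0.0079

0.0079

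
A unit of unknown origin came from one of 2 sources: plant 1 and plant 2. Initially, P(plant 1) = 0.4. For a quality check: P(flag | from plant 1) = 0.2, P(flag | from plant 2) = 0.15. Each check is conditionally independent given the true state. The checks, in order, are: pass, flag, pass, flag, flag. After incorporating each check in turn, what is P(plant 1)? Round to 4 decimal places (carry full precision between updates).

After 'pass': P(plant 1) = 0.8·0.4000 / (0.8·0.4000 + 0.85·0.6000) ≈ 0.3855
After 'flag': P(plant 1) = 0.2·0.3855 / (0.2·0.3855 + 0.15·0.6145) ≈ 0.4555
After 'pass': P(plant 1) = 0.8·0.4555 / (0.8·0.4555 + 0.85·0.5445) ≈ 0.4405
After 'flag': P(plant 1) = 0.2·0.4405 / (0.2·0.4405 + 0.15·0.5595) ≈ 0.5122
After 'flag': P(plant 1) = 0.2·0.5122 / (0.2·0.5122 + 0.15·0.4878) ≈ 0.5833

0.5833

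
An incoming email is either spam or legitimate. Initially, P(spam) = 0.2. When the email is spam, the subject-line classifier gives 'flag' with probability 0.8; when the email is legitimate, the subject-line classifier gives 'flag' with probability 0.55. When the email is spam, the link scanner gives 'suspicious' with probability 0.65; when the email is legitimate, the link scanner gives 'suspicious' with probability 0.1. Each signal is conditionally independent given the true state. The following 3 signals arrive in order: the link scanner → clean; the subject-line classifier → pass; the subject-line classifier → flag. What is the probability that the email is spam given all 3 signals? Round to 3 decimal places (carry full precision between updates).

After the link scanner='clean': P(spam) = 0.35·0.2000 / (0.35·0.2000 + 0.9·0.8000) ≈ 0.0886
After the subject-line classifier='pass': P(spam) = 0.2·0.0886 / (0.2·0.0886 + 0.45·0.9114) ≈ 0.0414
After the subject-line classifier='flag': P(spam) = 0.8·0.0414 / (0.8·0.0414 + 0.55·0.9586) ≈ 0.0591

0.059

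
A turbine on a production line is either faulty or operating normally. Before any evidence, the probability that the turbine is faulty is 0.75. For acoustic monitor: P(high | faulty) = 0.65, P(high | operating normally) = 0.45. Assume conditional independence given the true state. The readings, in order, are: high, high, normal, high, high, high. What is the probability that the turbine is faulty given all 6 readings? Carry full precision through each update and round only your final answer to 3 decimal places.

0.923

Each posterior becomes the prior for the next update.
After 'high': P(faulty) = 0.65·0.7500 / (0.65·0.7500 + 0.45·0.2500) ≈ 0.8125
After 'high': P(faulty) = 0.65·0.8125 / (0.65·0.8125 + 0.45·0.1875) ≈ 0.8622
After 'normal': P(faulty) = 0.35·0.8622 / (0.35·0.8622 + 0.55·0.1378) ≈ 0.7993
After 'high': P(faulty) = 0.65·0.7993 / (0.65·0.7993 + 0.45·0.2007) ≈ 0.8519
After 'high': P(faulty) = 0.65·0.8519 / (0.65·0.8519 + 0.45·0.1481) ≈ 0.8926
After 'high': P(faulty) = 0.65·0.8926 / (0.65·0.8926 + 0.45·0.1074) ≈ 0.9231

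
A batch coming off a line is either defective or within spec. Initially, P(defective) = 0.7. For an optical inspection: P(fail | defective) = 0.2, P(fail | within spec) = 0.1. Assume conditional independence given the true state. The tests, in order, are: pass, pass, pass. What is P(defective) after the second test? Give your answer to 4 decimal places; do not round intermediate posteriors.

0.6483

Apply Bayes' rule sequentially, carrying P(defective) forward.
After 'pass': P(defective) = 0.8·0.7000 / (0.8·0.7000 + 0.9·0.3000) ≈ 0.6747
After 'pass': P(defective) = 0.8·0.6747 / (0.8·0.6747 + 0.9·0.3253) ≈ 0.6483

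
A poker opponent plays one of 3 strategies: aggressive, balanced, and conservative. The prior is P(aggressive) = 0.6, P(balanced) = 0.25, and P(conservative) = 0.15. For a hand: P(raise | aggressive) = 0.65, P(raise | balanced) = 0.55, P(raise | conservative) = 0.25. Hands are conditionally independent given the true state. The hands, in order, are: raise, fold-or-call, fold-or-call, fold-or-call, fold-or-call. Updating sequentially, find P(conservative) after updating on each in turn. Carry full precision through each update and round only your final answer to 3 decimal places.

After 'raise': normaliser = 0.65·0.6000 + 0.55·0.2500 + 0.25·0.1500; P(aggressive) ≈ 0.6903, P(balanced) ≈ 0.2434, P(conservative) ≈ 0.0664
After 'fold-or-call': normaliser = 0.35·0.6903 + 0.45·0.2434 + 0.75·0.0664; P(aggressive) ≈ 0.6026, P(balanced) ≈ 0.2732, P(conservative) ≈ 0.1242
After 'fold-or-call': normaliser = 0.35·0.6026 + 0.45·0.2732 + 0.75·0.1242; P(aggressive) ≈ 0.4940, P(balanced) ≈ 0.2879, P(conservative) ≈ 0.2181
After 'fold-or-call': normaliser = 0.35·0.4940 + 0.45·0.2879 + 0.75·0.2181; P(aggressive) ≈ 0.3710, P(balanced) ≈ 0.2780, P(conservative) ≈ 0.3510
After 'fold-or-call': normaliser = 0.35·0.3710 + 0.45·0.2780 + 0.75·0.3510; P(aggressive) ≈ 0.2506, P(balanced) ≈ 0.2414, P(conservative) ≈ 0.5080

0.508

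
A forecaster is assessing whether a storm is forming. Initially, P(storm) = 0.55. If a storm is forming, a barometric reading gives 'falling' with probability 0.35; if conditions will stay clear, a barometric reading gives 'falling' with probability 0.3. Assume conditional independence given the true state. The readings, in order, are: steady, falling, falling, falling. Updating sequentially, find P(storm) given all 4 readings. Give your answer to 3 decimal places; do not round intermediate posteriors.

0.643

After 'steady': P(storm) = 0.65·0.5500 / (0.65·0.5500 + 0.7·0.4500) ≈ 0.5316
After 'falling': P(storm) = 0.35·0.5316 / (0.35·0.5316 + 0.3·0.4684) ≈ 0.5697
After 'falling': P(storm) = 0.35·0.5697 / (0.35·0.5697 + 0.3·0.4303) ≈ 0.6070
After 'falling': P(storm) = 0.35·0.6070 / (0.35·0.6070 + 0.3·0.3930) ≈ 0.6431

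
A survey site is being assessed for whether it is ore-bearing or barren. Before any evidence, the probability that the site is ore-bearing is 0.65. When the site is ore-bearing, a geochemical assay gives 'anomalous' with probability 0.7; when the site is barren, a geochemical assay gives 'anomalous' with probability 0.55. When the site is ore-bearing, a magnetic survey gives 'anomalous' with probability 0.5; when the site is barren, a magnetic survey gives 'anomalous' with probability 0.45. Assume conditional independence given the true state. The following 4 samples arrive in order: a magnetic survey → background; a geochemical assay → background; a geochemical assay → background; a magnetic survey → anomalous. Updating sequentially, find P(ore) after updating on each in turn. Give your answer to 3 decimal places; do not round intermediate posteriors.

0.455

After a magnetic survey='background': P(ore) = 0.5·0.6500 / (0.5·0.6500 + 0.55·0.3500) ≈ 0.6280
After a geochemical assay='background': P(ore) = 0.3·0.6280 / (0.3·0.6280 + 0.45·0.3720) ≈ 0.5295
After a geochemical assay='background': P(ore) = 0.3·0.5295 / (0.3·0.5295 + 0.45·0.4705) ≈ 0.4287
After a magnetic survey='anomalous': P(ore) = 0.5·0.4287 / (0.5·0.4287 + 0.45·0.5713) ≈ 0.4547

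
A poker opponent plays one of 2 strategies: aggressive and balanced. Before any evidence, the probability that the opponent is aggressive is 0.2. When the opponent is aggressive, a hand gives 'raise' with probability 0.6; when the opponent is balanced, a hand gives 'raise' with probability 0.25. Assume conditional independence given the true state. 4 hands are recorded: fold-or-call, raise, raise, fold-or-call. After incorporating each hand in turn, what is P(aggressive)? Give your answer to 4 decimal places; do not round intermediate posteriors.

0.2906

After 'fold-or-call': P(aggressive) = 0.4·0.2000 / (0.4·0.2000 + 0.75·0.8000) ≈ 0.1176
After 'raise': P(aggressive) = 0.6·0.1176 / (0.6·0.1176 + 0.25·0.8824) ≈ 0.2424
After 'raise': P(aggressive) = 0.6·0.2424 / (0.6·0.2424 + 0.25·0.7576) ≈ 0.4344
After 'fold-or-call': P(aggressive) = 0.4·0.4344 / (0.4·0.4344 + 0.75·0.5656) ≈ 0.2906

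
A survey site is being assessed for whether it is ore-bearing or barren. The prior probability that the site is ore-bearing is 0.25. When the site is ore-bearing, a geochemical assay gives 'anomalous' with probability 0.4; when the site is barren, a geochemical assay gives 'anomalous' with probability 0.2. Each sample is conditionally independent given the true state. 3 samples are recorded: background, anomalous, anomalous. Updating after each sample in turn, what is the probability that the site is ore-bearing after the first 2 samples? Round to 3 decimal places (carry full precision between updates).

After 'background': P(ore) = 0.6·0.2500 / (0.6·0.2500 + 0.8·0.7500) ≈ 0.2000
After 'anomalous': P(ore) = 0.4·0.2000 / (0.4·0.2000 + 0.2·0.8000) ≈ 0.3333

0.333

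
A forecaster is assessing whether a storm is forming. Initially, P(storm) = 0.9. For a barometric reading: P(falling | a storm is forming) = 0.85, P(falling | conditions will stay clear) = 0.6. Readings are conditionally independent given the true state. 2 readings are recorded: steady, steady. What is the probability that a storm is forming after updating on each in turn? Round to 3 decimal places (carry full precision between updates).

0.559

After 'steady': P(storm) = 0.15·0.9000 / (0.15·0.9000 + 0.4·0.1000) ≈ 0.7714
After 'steady': P(storm) = 0.15·0.7714 / (0.15·0.7714 + 0.4·0.2286) ≈ 0.5586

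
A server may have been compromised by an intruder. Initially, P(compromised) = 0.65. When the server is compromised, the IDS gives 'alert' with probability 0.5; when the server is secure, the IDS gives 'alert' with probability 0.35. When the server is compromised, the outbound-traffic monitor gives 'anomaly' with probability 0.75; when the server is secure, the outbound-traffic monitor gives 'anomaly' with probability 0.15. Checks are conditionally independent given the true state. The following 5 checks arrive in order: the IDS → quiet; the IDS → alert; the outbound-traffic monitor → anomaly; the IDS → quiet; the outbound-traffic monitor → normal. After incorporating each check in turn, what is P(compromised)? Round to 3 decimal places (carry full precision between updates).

0.698

After the IDS='quiet': P(compromised) = 0.5·0.6500 / (0.5·0.6500 + 0.65·0.3500) ≈ 0.5882
After the IDS='alert': P(compromised) = 0.5·0.5882 / (0.5·0.5882 + 0.35·0.4118) ≈ 0.6711
After the outbound-traffic monitor='anomaly': P(compromised) = 0.75·0.6711 / (0.75·0.6711 + 0.15·0.3289) ≈ 0.9107
After the IDS='quiet': P(compromised) = 0.5·0.9107 / (0.5·0.9107 + 0.65·0.0893) ≈ 0.8870
After the outbound-traffic monitor='normal': P(compromised) = 0.25·0.8870 / (0.25·0.8870 + 0.85·0.1130) ≈ 0.6978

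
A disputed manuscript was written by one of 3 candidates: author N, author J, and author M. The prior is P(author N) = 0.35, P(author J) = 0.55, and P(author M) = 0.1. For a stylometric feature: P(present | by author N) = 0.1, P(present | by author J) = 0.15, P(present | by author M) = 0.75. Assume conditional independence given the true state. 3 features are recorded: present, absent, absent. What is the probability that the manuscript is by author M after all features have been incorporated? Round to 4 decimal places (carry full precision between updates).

After 'present': normaliser = 0.1·0.3500 + 0.15·0.5500 + 0.75·0.1000; P(author N) ≈ 0.1818, P(author J) ≈ 0.4286, P(author M) ≈ 0.3896
After 'absent': normaliser = 0.9·0.1818 + 0.85·0.4286 + 0.25·0.3896; P(author N) ≈ 0.2617, P(author J) ≈ 0.5826, P(author M) ≈ 0.1558
After 'absent': normaliser = 0.9·0.2617 + 0.85·0.5826 + 0.25·0.1558; P(author N) ≈ 0.3060, P(author J) ≈ 0.6434, P(author M) ≈ 0.0506

0.0506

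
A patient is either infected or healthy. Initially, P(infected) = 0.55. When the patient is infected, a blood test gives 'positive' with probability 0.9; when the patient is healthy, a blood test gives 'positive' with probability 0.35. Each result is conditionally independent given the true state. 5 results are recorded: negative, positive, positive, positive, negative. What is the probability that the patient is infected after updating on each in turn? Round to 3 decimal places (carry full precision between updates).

0.330

After 'negative': P(infected) = 0.1·0.5500 / (0.1·0.5500 + 0.65·0.4500) ≈ 0.1583
After 'positive': P(infected) = 0.9·0.1583 / (0.9·0.1583 + 0.35·0.8417) ≈ 0.3259
After 'positive': P(infected) = 0.9·0.3259 / (0.9·0.3259 + 0.35·0.6741) ≈ 0.5542
After 'positive': P(infected) = 0.9·0.5542 / (0.9·0.5542 + 0.35·0.4458) ≈ 0.7617
After 'negative': P(infected) = 0.1·0.7617 / (0.1·0.7617 + 0.65·0.2383) ≈ 0.3297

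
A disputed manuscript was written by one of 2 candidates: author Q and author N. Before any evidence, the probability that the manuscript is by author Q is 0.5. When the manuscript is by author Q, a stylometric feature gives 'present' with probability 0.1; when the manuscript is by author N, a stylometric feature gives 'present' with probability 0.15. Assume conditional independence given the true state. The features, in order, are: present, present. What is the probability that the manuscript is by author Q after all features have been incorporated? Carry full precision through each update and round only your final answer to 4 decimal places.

After 'present': P(author Q) = 0.1·0.5000 / (0.1·0.5000 + 0.15·0.5000) ≈ 0.4000
After 'present': P(author Q) = 0.1·0.4000 / (0.1·0.4000 + 0.15·0.6000) ≈ 0.3077

0.3077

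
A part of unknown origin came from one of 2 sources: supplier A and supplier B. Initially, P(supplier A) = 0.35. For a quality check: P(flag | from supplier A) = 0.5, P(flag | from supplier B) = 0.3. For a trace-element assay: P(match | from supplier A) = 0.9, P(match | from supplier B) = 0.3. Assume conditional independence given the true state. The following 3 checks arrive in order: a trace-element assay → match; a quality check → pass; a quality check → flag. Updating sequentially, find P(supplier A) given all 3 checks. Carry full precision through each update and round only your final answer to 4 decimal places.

0.6579

After a trace-element assay='match': P(supplier A) = 0.9·0.3500 / (0.9·0.3500 + 0.3·0.6500) ≈ 0.6176
After a quality check='pass': P(supplier A) = 0.5·0.6176 / (0.5·0.6176 + 0.7·0.3824) ≈ 0.5357
After a quality check='flag': P(supplier A) = 0.5·0.5357 / (0.5·0.5357 + 0.3·0.4643) ≈ 0.6579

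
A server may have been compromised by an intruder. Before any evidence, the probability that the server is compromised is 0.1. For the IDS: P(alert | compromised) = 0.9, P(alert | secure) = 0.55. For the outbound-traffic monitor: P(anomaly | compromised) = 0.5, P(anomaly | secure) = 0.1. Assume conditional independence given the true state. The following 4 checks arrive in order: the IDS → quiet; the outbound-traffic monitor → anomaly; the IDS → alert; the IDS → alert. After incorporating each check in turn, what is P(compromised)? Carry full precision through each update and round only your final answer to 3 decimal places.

Each posterior becomes the prior for the next update.
After the IDS='quiet': P(compromised) = 0.1·0.1000 / (0.1·0.1000 + 0.45·0.9000) ≈ 0.0241
After the outbound-traffic monitor='anomaly': P(compromised) = 0.5·0.0241 / (0.5·0.0241 + 0.1·0.9759) ≈ 0.1099
After the IDS='alert': P(compromised) = 0.9·0.1099 / (0.9·0.1099 + 0.55·0.8901) ≈ 0.1681
After the IDS='alert': P(compromised) = 0.9·0.1681 / (0.9·0.1681 + 0.55·0.8319) ≈ 0.2484

0.248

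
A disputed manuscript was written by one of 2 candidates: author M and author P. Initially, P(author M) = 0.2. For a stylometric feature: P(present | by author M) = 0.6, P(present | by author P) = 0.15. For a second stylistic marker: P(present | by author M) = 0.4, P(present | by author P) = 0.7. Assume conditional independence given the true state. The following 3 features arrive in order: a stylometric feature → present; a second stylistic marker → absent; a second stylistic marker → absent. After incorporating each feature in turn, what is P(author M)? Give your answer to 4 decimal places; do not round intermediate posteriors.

After a stylometric feature='present': P(author M) = 0.6·0.2000 / (0.6·0.2000 + 0.15·0.8000) ≈ 0.5000
After a second stylistic marker='absent': P(author M) = 0.6·0.5000 / (0.6·0.5000 + 0.3·0.5000) ≈ 0.6667
After a second stylistic marker='absent': P(author M) = 0.6·0.6667 / (0.6·0.6667 + 0.3·0.3333) ≈ 0.8000

0.8000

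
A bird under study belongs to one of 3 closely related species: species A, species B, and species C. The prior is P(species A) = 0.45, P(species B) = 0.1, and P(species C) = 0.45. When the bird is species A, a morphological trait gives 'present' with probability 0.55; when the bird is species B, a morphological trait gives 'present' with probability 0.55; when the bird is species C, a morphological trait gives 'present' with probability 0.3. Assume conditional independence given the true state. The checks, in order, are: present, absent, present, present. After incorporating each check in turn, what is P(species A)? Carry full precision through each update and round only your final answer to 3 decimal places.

After 'present': normaliser = 0.55·0.4500 + 0.55·0.1000 + 0.3·0.4500; P(species A) ≈ 0.5657, P(species B) ≈ 0.1257, P(species C) ≈ 0.3086
After 'absent': normaliser = 0.45·0.5657 + 0.45·0.1257 + 0.7·0.3086; P(species A) ≈ 0.4829, P(species B) ≈ 0.1073, P(species C) ≈ 0.4098
After 'present': normaliser = 0.55·0.4829 + 0.55·0.1073 + 0.3·0.4098; P(species A) ≈ 0.5935, P(species B) ≈ 0.1319, P(species C) ≈ 0.2747
After 'present': normaliser = 0.55·0.5935 + 0.55·0.1319 + 0.3·0.2747; P(species A) ≈ 0.6781, P(species B) ≈ 0.1507, P(species C) ≈ 0.1712

0.678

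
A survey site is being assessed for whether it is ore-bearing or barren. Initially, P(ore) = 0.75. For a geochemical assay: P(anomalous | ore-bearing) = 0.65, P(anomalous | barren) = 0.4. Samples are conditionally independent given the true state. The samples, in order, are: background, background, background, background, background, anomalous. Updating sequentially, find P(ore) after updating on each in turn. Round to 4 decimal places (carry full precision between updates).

Apply Bayes' rule sequentially, carrying P(ore) forward.
After 'background': P(ore) = 0.35·0.7500 / (0.35·0.7500 + 0.6·0.2500) ≈ 0.6364
After 'background': P(ore) = 0.35·0.6364 / (0.35·0.6364 + 0.6·0.3636) ≈ 0.5052
After 'background': P(ore) = 0.35·0.5052 / (0.35·0.5052 + 0.6·0.4948) ≈ 0.3732
After 'background': P(ore) = 0.35·0.3732 / (0.35·0.3732 + 0.6·0.6268) ≈ 0.2578
After 'background': P(ore) = 0.35·0.2578 / (0.35·0.2578 + 0.6·0.7422) ≈ 0.1685
After 'anomalous': P(ore) = 0.65·0.1685 / (0.65·0.1685 + 0.4·0.8315) ≈ 0.2477

0.2477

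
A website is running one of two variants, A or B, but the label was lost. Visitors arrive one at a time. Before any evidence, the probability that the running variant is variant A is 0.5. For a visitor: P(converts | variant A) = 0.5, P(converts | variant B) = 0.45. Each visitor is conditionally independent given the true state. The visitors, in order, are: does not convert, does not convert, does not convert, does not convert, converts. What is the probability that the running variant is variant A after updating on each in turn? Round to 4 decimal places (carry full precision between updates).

0.4315

Each posterior becomes the prior for the next update.
After 'does not convert': P(A) = 0.5·0.5000 / (0.5·0.5000 + 0.55·0.5000) ≈ 0.4762
After 'does not convert': P(A) = 0.5·0.4762 / (0.5·0.4762 + 0.55·0.5238) ≈ 0.4525
After 'does not convert': P(A) = 0.5·0.4525 / (0.5·0.4525 + 0.55·0.5475) ≈ 0.4290
After 'does not convert': P(A) = 0.5·0.4290 / (0.5·0.4290 + 0.55·0.5710) ≈ 0.4058
After 'converts': P(A) = 0.5·0.4058 / (0.5·0.4058 + 0.45·0.5942) ≈ 0.4315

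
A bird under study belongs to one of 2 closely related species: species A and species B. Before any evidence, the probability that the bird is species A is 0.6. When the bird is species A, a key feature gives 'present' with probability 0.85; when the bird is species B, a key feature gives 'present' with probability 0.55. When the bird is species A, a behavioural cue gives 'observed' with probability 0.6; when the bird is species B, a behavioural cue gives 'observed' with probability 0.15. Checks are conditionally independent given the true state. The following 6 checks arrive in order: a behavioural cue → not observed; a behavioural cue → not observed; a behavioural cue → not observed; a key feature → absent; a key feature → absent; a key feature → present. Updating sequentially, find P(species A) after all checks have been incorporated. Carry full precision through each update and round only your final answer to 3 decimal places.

0.026

After a behavioural cue='not observed': P(species A) = 0.4·0.6000 / (0.4·0.6000 + 0.85·0.4000) ≈ 0.4138
After a behavioural cue='not observed': P(species A) = 0.4·0.4138 / (0.4·0.4138 + 0.85·0.5862) ≈ 0.2494
After a behavioural cue='not observed': P(species A) = 0.4·0.2494 / (0.4·0.2494 + 0.85·0.7506) ≈ 0.1352
After a key feature='absent': P(species A) = 0.15·0.1352 / (0.15·0.1352 + 0.45·0.8648) ≈ 0.0495
After a key feature='absent': P(species A) = 0.15·0.0495 / (0.15·0.0495 + 0.45·0.9505) ≈ 0.0171
After a key feature='present': P(species A) = 0.85·0.0171 / (0.85·0.0171 + 0.55·0.9829) ≈ 0.0261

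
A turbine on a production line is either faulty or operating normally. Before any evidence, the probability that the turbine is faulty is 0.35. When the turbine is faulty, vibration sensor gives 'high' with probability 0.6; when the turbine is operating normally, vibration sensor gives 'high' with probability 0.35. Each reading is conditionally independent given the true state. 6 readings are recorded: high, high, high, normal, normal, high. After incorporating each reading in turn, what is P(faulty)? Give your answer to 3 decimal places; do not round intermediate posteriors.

0.638

Apply Bayes' rule sequentially, carrying P(faulty) forward.
After 'high': P(faulty) = 0.6·0.3500 / (0.6·0.3500 + 0.35·0.6500) ≈ 0.4800
After 'high': P(faulty) = 0.6·0.4800 / (0.6·0.4800 + 0.35·0.5200) ≈ 0.6128
After 'high': P(faulty) = 0.6·0.6128 / (0.6·0.6128 + 0.35·0.3872) ≈ 0.7307
After 'normal': P(faulty) = 0.4·0.7307 / (0.4·0.7307 + 0.65·0.2693) ≈ 0.6254
After 'normal': P(faulty) = 0.4·0.6254 / (0.4·0.6254 + 0.65·0.3746) ≈ 0.5067
After 'high': P(faulty) = 0.6·0.5067 / (0.6·0.5067 + 0.35·0.4933) ≈ 0.6378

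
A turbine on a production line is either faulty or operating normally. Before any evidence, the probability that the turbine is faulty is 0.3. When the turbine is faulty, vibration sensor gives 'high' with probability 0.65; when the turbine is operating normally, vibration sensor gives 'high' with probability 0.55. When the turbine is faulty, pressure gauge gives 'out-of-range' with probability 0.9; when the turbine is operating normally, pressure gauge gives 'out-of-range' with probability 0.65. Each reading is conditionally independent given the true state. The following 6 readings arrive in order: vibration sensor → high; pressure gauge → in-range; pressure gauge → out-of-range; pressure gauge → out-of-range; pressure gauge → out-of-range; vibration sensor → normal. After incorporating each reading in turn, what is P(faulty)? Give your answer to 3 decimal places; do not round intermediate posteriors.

0.230

After vibration sensor='high': P(faulty) = 0.65·0.3000 / (0.65·0.3000 + 0.55·0.7000) ≈ 0.3362
After pressure gauge='in-range': P(faulty) = 0.1·0.3362 / (0.1·0.3362 + 0.35·0.6638) ≈ 0.1264
After pressure gauge='out-of-range': P(faulty) = 0.9·0.1264 / (0.9·0.1264 + 0.65·0.8736) ≈ 0.1669
After pressure gauge='out-of-range': P(faulty) = 0.9·0.1669 / (0.9·0.1669 + 0.65·0.8331) ≈ 0.2172
After pressure gauge='out-of-range': P(faulty) = 0.9·0.2172 / (0.9·0.2172 + 0.65·0.7828) ≈ 0.2775
After vibration sensor='normal': P(faulty) = 0.35·0.2775 / (0.35·0.2775 + 0.45·0.7225) ≈ 0.2300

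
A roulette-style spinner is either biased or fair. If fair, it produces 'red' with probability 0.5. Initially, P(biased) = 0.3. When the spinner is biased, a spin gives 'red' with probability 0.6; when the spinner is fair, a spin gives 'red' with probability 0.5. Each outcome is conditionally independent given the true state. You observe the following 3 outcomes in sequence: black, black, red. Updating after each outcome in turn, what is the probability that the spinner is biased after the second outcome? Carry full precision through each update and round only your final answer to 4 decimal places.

0.2152

After 'black': P(biased) = 0.4·0.3000 / (0.4·0.3000 + 0.5·0.7000) ≈ 0.2553
After 'black': P(biased) = 0.4·0.2553 / (0.4·0.2553 + 0.5·0.7447) ≈ 0.2152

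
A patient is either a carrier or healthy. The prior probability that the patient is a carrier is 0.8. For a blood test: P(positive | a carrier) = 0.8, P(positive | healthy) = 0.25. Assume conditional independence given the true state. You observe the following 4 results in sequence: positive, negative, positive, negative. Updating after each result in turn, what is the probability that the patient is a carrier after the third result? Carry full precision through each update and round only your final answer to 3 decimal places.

0.916

Apply Bayes' rule sequentially, carrying P(carrier) forward.
After 'positive': P(carrier) = 0.8·0.8000 / (0.8·0.8000 + 0.25·0.2000) ≈ 0.9275
After 'negative': P(carrier) = 0.2·0.9275 / (0.2·0.9275 + 0.75·0.0725) ≈ 0.7734
After 'positive': P(carrier) = 0.8·0.7734 / (0.8·0.7734 + 0.25·0.2266) ≈ 0.9161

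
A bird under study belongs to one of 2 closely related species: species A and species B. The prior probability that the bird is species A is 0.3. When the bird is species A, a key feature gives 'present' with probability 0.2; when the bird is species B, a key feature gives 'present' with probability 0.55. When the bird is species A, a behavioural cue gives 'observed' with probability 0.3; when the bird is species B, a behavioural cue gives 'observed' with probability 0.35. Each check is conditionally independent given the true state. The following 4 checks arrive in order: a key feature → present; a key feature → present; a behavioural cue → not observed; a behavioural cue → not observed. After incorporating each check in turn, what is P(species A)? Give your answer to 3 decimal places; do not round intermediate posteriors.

0.062

After a key feature='present': P(species A) = 0.2·0.3000 / (0.2·0.3000 + 0.55·0.7000) ≈ 0.1348
After a key feature='present': P(species A) = 0.2·0.1348 / (0.2·0.1348 + 0.55·0.8652) ≈ 0.0536
After a behavioural cue='not observed': P(species A) = 0.7·0.0536 / (0.7·0.0536 + 0.65·0.9464) ≈ 0.0575
After a behavioural cue='not observed': P(species A) = 0.7·0.0575 / (0.7·0.0575 + 0.65·0.9425) ≈ 0.0617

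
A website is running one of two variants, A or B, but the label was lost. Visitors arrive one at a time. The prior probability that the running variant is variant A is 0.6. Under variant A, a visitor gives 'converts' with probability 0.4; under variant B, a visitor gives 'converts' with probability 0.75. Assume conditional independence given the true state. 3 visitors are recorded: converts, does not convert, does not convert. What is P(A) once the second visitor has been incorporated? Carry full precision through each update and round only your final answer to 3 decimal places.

Apply Bayes' rule sequentially, carrying P(A) forward.
After 'converts': P(A) = 0.4·0.6000 / (0.4·0.6000 + 0.75·0.4000) ≈ 0.4444
After 'does not convert': P(A) = 0.6·0.4444 / (0.6·0.4444 + 0.25·0.5556) ≈ 0.6575

0.658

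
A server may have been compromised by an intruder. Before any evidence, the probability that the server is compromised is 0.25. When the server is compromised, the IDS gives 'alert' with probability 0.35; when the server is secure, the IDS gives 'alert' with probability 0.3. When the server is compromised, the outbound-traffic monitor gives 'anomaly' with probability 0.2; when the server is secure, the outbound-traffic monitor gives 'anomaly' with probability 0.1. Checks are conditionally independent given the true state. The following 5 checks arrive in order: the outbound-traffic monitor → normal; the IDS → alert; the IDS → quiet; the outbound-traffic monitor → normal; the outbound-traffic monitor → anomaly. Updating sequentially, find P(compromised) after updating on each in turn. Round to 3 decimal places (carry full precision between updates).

After the outbound-traffic monitor='normal': P(compromised) = 0.8·0.2500 / (0.8·0.2500 + 0.9·0.7500) ≈ 0.2286
After the IDS='alert': P(compromised) = 0.35·0.2286 / (0.35·0.2286 + 0.3·0.7714) ≈ 0.2569
After the IDS='quiet': P(compromised) = 0.65·0.2569 / (0.65·0.2569 + 0.7·0.7431) ≈ 0.2430
After the outbound-traffic monitor='normal': P(compromised) = 0.8·0.2430 / (0.8·0.2430 + 0.9·0.7570) ≈ 0.2220
After the outbound-traffic monitor='anomaly': P(compromised) = 0.2·0.2220 / (0.2·0.2220 + 0.1·0.7780) ≈ 0.3633

0.363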